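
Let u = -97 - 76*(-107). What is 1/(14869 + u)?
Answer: 1/22904 ≈ 4.3661e-5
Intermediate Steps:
u = 8035 (u = -97 + 8132 = 8035)
1/(14869 + u) = 1/(14869 + 8035) = 1/22904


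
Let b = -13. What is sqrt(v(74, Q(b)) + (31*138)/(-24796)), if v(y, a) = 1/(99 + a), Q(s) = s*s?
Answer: 7*I*sqrt(2376950759)/830666 ≈ 0.41085*I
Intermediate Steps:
Q(s) = s**2
sqrt(v(74, Q(b)) + (31*138)/(-24796)) = sqrt(1/(99 + (-13)**2) + (31*138)/(-24796)) = sqrt(1/(99 + 169) + 4278*(-1/24796)) = sqrt(1/268 - 2139/12398) = sqrt(-280427/1661332) = 7*I*sqrt(2376950759)/830666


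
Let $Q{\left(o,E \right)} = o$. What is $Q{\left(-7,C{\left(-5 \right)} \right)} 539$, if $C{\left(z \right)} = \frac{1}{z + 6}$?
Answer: $-3773$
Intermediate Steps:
$C{\left(z \right)} = \frac{1}{6 + z}$
$Q{\left(-7,C{\left(-5 \right)} \right)} 539 = \left(-7\right) 539 = -3773$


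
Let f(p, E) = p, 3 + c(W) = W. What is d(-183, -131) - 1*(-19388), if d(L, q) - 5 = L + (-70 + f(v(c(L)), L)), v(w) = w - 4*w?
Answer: 19698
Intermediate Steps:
c(W) = -3 + W
v(w) = -3*w
d(L, q) = -56 - 2*L (d(L, q) = 5 + (L + (-70 - 3*(-3 + L))) = 5 + (L + (-70 + (9 - 3*L))) = 5 + (L + (-61 - 3*L)) = 5 + (-61 - 2*L) = -56 - 2*L)
d(-183, -131) - 1*(-19388) = (-56 - 2*(-183)) - 1*(-19388) = (-56 + 366) + 19388 = 310 + 19388 = 19698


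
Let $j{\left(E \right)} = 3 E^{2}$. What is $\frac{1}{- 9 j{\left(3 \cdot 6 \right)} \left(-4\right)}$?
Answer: $\frac{1}{34992} \approx 2.8578 \cdot 10^{-5}$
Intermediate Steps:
$\frac{1}{- 9 j{\left(3 \cdot 6 \right)} \left(-4\right)} = \frac{1}{- 9 \cdot 3 \left(3 \cdot 6\right)^{2} \left(-4\right)} = \frac{1}{- 9 \cdot 3 \cdot 18^{2} \left(-4\right)} = \frac{1}{- 9 \cdot 3 \cdot 324 \left(-4\right)} = \frac{1}{\left(-9\right) 972 \left(-4\right)} = \frac{1}{\left(-8748\right) \left(-4\right)} = \frac{1}{34992}$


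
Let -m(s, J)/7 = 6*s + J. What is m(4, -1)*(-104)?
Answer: 16744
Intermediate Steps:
m(s, J) = -42*s - 7*J (m(s, J) = -7*(6*s + J) = -7*(J + 6*s) = -42*s - 7*J)
m(4, -1)*(-104) = (-42*4 - 7*(-1))*(-104) = (-168 + 7)*(-104) = -161*(-104) = 16744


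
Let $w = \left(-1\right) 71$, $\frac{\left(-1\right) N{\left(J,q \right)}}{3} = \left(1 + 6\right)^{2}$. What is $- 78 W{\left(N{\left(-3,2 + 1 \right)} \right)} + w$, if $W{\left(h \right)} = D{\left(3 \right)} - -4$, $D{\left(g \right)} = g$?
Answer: $-617$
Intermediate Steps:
$N{\left(J,q \right)} = -147$ ($N{\left(J,q \right)} = - 3 \left(1 + 6\right)^{2} = - 3 \cdot 7^{2} = \left(-3\right) 49 = -147$)
$W{\left(h \right)} = 7$ ($W{\left(h \right)} = 3 - -4 = 3 + 4 = 7$)
$w = -71$
$- 78 W{\left(N{\left(-3,2 + 1 \right)} \right)} + w = \left(-78\right) 7 - 71 = -546 - 71 = -617$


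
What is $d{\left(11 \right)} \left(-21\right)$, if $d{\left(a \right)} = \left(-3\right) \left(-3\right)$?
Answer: $-189$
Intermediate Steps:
$d{\left(a \right)} = 9$
$d{\left(11 \right)} \left(-21\right) = 9 \left(-21\right) = -189$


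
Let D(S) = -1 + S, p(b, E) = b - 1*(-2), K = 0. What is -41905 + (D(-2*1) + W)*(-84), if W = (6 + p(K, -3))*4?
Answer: -44341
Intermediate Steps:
p(b, E) = 2 + b (p(b, E) = b + 2 = 2 + b)
W = 32 (W = (6 + (2 + 0))*4 = (6 + 2)*4 = 8*4 = 32)
-41905 + (D(-2*1) + W)*(-84) = -41905 + ((-1 - 2*1) + 32)*(-84) = -41905 + ((-1 - 2) + 32)*(-84) = -41905 + (-3 + 32)*(-84) = -41905 + 29*(-84) = -41905 - 2436 = -44341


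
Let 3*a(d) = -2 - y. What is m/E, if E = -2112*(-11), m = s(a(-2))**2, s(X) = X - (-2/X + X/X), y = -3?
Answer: 4/3267 ≈ 0.0012244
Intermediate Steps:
a(d) = 1/3 (a(d) = (-2 - 1*(-3))/3 = (-2 + 3)/3 = (1/3)*1 = 1/3)
s(X) = -1 + X + 2/X (s(X) = X - (-2/X + 1) = X - (1 - 2/X) = X + (-1 + 2/X) = -1 + X + 2/X)
m = 256/9 (m = (-1 + 1/3 + 2/(1/3))**2 = (-1 + 1/3 + 2*3)**2 = (-1 + 1/3 + 6)**2 = (16/3)**2 = 256/9 ≈ 28.444)
E = 23232 (E = -192*(-121) = 23232)
m/E = (256/9)/23232 = (256/9)*(1/23232) = 4/3267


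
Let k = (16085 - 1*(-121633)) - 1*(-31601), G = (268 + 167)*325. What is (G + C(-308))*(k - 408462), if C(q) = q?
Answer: -33735185581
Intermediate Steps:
G = 141375 (G = 435*325 = 141375)
k = 169319 (k = (16085 + 121633) + 31601 = 137718 + 31601 = 169319)
(G + C(-308))*(k - 408462) = (141375 - 308)*(169319 - 408462) = 141067*(-239143) = -33735185581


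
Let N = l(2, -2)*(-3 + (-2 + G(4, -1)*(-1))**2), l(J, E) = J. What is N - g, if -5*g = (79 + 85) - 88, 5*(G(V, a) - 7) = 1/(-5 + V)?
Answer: 4102/25 ≈ 164.08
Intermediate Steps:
G(V, a) = 7 + 1/(5*(-5 + V))
g = -76/5 (g = -((79 + 85) - 88)/5 = -(164 - 88)/5 = -1/5*76 = -76/5 ≈ -15.200)
N = 3722/25 (N = 2*(-3 + (-2 + ((-174 + 35*4)/(5*(-5 + 4)))*(-1))**2) = 2*(-3 + (-2 + ((1/5)*(-174 + 140)/(-1))*(-1))**2) = 2*(-3 + (-2 + ((1/5)*(-1)*(-34))*(-1))**2) = 2*(-3 + (-2 + (34/5)*(-1))**2) = 2*(-3 + (-2 - 34/5)**2) = 2*(-3 + (-44/5)**2) = 2*(-3 + 1936/25) = 2*(1861/25) = 3722/25 ≈ 148.88)
N - g = 3722/25 - 1*(-76/5) = 3722/25 + 76/5 = 4102/25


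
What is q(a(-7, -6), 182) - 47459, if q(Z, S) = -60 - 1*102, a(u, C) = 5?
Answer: -47621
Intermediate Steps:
q(Z, S) = -162 (q(Z, S) = -60 - 102 = -162)
q(a(-7, -6), 182) - 47459 = -162 - 47459 = -47621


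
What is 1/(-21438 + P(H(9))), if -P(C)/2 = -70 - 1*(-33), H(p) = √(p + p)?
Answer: -1/21364 ≈ -4.6808e-5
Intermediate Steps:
H(p) = √2*√p (H(p) = √(2*p) = √2*√p)
P(C) = 74 (P(C) = -2*(-70 - 1*(-33)) = -2*(-70 + 33) = -2*(-37) = 74)
1/(-21438 + P(H(9))) = 1/(-21438 + 74) = 1/(-21364) = -1/21364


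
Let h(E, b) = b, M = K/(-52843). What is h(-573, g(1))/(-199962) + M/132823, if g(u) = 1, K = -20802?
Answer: -408450895/200498063528574 ≈ -2.0372e-6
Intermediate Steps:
M = 20802/52843 (M = -20802/(-52843) = -20802*(-1/52843) = 20802/52843 ≈ 0.39366)
h(-573, g(1))/(-199962) + M/132823 = 1/(-199962) + (20802/52843)/132823 = 1*(-1/199962) + (20802/52843)*(1/132823) = -1/199962 + 20802/7018765789 = -408450895/200498063528574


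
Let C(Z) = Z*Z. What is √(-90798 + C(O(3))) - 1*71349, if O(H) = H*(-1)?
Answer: -71349 + I*√90789 ≈ -71349.0 + 301.31*I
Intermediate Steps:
O(H) = -H
C(Z) = Z²
√(-90798 + C(O(3))) - 1*71349 = √(-90798 + (-1*3)²) - 1*71349 = √(-90798 + (-3)²) - 71349 = √(-90798 + 9) - 71349 = √(-90789) - 71349 = I*√90789 - 71349 = -71349 + I*√90789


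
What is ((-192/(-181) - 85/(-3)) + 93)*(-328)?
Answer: -21798880/543 ≈ -40145.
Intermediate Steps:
((-192/(-181) - 85/(-3)) + 93)*(-328) = ((-192*(-1/181) - 85*(-⅓)) + 93)*(-328) = ((192/181 + 85/3) + 93)*(-328) = (15961/543 + 93)*(-328) = (66460/543)*(-328) = -21798880/543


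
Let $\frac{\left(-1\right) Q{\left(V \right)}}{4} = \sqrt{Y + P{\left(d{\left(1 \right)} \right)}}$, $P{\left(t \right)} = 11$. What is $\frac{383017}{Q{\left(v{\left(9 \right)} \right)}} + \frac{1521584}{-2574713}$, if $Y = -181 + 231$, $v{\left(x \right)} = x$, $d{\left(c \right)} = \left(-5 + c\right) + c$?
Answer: $- \frac{1521584}{2574713} - \frac{383017 \sqrt{61}}{244} \approx -12261.0$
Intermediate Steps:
$d{\left(c \right)} = -5 + 2 c$
$Y = 50$
$Q{\left(V \right)} = - 4 \sqrt{61}$ ($Q{\left(V \right)} = - 4 \sqrt{50 + 11} = - 4 \sqrt{61}$)
$\frac{383017}{Q{\left(v{\left(9 \right)} \right)}} + \frac{1521584}{-2574713} = \frac{383017}{\left(-4\right) \sqrt{61}} + \frac{1521584}{-2574713} = 383017 \left(- \frac{\sqrt{61}}{244}\right) + 1521584 \left(- \frac{1}{2574713}\right) = - \frac{383017 \sqrt{61}}{244} - \frac{1521584}{2574713} = - \frac{1521584}{2574713} - \frac{383017 \sqrt{61}}{244}$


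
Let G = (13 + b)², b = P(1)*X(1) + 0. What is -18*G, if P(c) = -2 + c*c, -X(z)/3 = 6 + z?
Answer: -20808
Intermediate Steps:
X(z) = -18 - 3*z (X(z) = -3*(6 + z) = -18 - 3*z)
P(c) = -2 + c²
b = 21 (b = (-2 + 1²)*(-18 - 3*1) + 0 = (-2 + 1)*(-18 - 3) + 0 = -1*(-21) + 0 = 21 + 0 = 21)
G = 1156 (G = (13 + 21)² = 34² = 1156)
-18*G = -18*1156 = -20808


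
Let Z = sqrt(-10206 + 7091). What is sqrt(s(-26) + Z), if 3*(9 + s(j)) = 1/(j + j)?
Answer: sqrt(-54795 + 6084*I*sqrt(3115))/78 ≈ 4.8748 + 5.7245*I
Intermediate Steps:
s(j) = -9 + 1/(6*j) (s(j) = -9 + 1/(3*(j + j)) = -9 + 1/(3*((2*j))) = -9 + (1/(2*j))/3 = -9 + 1/(6*j))
Z = I*sqrt(3115) (Z = sqrt(-3115) = I*sqrt(3115) ≈ 55.812*I)
sqrt(s(-26) + Z) = sqrt((-9 + (1/6)/(-26)) + I*sqrt(3115)) = sqrt((-9 + (1/6)*(-1/26)) + I*sqrt(3115)) = sqrt((-9 - 1/156) + I*sqrt(3115)) = sqrt(-1405/156 + I*sqrt(3115))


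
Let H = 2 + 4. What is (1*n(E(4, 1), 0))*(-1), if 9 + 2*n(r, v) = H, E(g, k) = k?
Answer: 3/2 ≈ 1.5000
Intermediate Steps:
H = 6
n(r, v) = -3/2 (n(r, v) = -9/2 + (1/2)*6 = -9/2 + 3 = -3/2)
(1*n(E(4, 1), 0))*(-1) = (1*(-3/2))*(-1) = -3/2*(-1) = 3/2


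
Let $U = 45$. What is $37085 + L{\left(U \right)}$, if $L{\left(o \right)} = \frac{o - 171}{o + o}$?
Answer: $\frac{185418}{5} \approx 37084.0$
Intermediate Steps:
$L{\left(o \right)} = \frac{-171 + o}{2 o}$
$37085 + L{\left(U \right)} = 37085 + \frac{-171 + 45}{2 \cdot 45} = 37085 + \frac{1}{2} \cdot \frac{1}{45} \left(-126\right) = 37085 - \frac{7}{5} = \frac{185418}{5}$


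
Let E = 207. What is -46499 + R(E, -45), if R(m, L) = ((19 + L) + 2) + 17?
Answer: -46506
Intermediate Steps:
R(m, L) = 38 + L (R(m, L) = (21 + L) + 17 = 38 + L)
-46499 + R(E, -45) = -46499 + (38 - 45) = -46499 - 7 = -46506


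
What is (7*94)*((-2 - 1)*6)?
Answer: -11844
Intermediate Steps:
(7*94)*((-2 - 1)*6) = 658*(-3*6) = 658*(-18) = -11844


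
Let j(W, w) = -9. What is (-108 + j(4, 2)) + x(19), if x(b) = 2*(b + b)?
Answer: -41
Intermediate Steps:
x(b) = 4*b (x(b) = 2*(2*b) = 4*b)
(-108 + j(4, 2)) + x(19) = (-108 - 9) + 4*19 = -117 + 76 = -41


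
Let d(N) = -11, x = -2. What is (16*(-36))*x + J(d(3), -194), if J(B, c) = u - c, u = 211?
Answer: 1557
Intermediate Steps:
J(B, c) = 211 - c
(16*(-36))*x + J(d(3), -194) = (16*(-36))*(-2) + (211 - 1*(-194)) = -576*(-2) + (211 + 194) = 1152 + 405 = 1557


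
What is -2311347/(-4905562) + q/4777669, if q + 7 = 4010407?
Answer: 30716116754943/23437151494978 ≈ 1.3106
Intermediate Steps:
q = 4010400 (q = -7 + 4010407 = 4010400)
-2311347/(-4905562) + q/4777669 = -2311347/(-4905562) + 4010400/4777669 = -2311347*(-1/4905562) + 4010400*(1/4777669) = 2311347/4905562 + 4010400/4777669 = 30716116754943/23437151494978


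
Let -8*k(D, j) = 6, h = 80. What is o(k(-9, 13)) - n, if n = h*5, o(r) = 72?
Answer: -328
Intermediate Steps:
k(D, j) = -¾ (k(D, j) = -⅛*6 = -¾)
n = 400 (n = 80*5 = 400)
o(k(-9, 13)) - n = 72 - 1*400 = 72 - 400 = -328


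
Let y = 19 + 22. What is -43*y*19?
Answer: -33497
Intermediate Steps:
y = 41
-43*y*19 = -43*41*19 = -1763*19 = -33497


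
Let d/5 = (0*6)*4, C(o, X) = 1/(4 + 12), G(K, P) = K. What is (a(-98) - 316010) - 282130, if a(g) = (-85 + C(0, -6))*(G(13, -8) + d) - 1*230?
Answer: -9591587/16 ≈ -5.9947e+5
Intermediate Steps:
C(o, X) = 1/16
d = 0 (d = 5*((0*6)*4) = 5*(0*4) = 5*0 = 0)
a(g) = -21347/16 (a(g) = (-85 + 1/16)*(13 + 0) - 1*230 = -1359/16*13 - 230 = -17667/16 - 230 = -21347/16)
(a(-98) - 316010) - 282130 = (-21347/16 - 316010) - 282130 = -5077507/16 - 282130 = -9591587/16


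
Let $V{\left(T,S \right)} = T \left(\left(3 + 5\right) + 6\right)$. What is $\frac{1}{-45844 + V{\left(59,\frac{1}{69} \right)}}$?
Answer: $- \frac{1}{45018} \approx -2.2213 \cdot 10^{-5}$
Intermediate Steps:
$V{\left(T,S \right)} = 14 T$ ($V{\left(T,S \right)} = T \left(8 + 6\right) = T 14 = 14 T$)
$\frac{1}{-45844 + V{\left(59,\frac{1}{69} \right)}} = \frac{1}{-45844 + 14 \cdot 59} = \frac{1}{-45844 + 826} = \frac{1}{-45018} = - \frac{1}{45018}$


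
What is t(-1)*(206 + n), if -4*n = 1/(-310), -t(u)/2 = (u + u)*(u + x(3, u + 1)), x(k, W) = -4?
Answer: -255441/62 ≈ -4120.0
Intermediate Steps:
t(u) = -4*u*(-4 + u) (t(u) = -2*(u + u)*(u - 4) = -2*2*u*(-4 + u) = -4*u*(-4 + u))
n = 1/1240 (n = -1/4/(-310) = -1/4*(-1/310) = 1/1240 ≈ 0.00080645)
t(-1)*(206 + n) = (4*(-1)*(4 - 1*(-1)))*(206 + 1/1240) = (4*(-1)*(4 + 1))*(255441/1240) = (4*(-1)*5)*(255441/1240) = -20*255441/1240 = -255441/62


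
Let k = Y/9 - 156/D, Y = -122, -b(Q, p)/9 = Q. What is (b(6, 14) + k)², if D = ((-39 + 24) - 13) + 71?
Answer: 758892304/149769 ≈ 5067.1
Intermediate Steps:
b(Q, p) = -9*Q
D = 43 (D = (-15 - 13) + 71 = -28 + 71 = 43)
k = -6650/387 (k = -122/9 - 156/43 = -6650/387 ≈ -17.183)
(b(6, 14) + k)² = (-9*6 - 6650/387)² = (-54 - 6650/387)² = (-27548/387)² = 758892304/149769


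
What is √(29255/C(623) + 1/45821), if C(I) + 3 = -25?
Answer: 3*I*√47773245906141/641494 ≈ 32.324*I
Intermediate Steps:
C(I) = -28 (C(I) = -3 - 25 = -28)
√(29255/C(623) + 1/45821) = √(29255/(-28) + 1/45821) = √(29255*(-1/28) + 1/45821) = √(-29255/28 + 1/45821) = √(-1340493327/1282988) = 3*I*√47773245906141/641494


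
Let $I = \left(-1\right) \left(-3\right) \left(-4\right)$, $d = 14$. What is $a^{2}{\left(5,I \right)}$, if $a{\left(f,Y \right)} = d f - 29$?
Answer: $1681$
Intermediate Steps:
$I = -12$ ($I = 3 \left(-4\right) = -12$)
$a{\left(f,Y \right)} = -29 + 14 f$ ($a{\left(f,Y \right)} = 14 f - 29 = -29 + 14 f$)
$a^{2}{\left(5,I \right)} = \left(-29 + 14 \cdot 5\right)^{2} = \left(-29 + 70\right)^{2} = 41^{2} = 1681$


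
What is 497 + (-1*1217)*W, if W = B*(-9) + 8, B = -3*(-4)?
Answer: 122197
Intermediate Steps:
B = 12
W = -100 (W = 12*(-9) + 8 = -108 + 8 = -100)
497 + (-1*1217)*W = 497 - 1*1217*(-100) = 497 - 1217*(-100) = 497 + 121700 = 122197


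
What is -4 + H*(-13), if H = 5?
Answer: -69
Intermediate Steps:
-4 + H*(-13) = -4 + 5*(-13) = -4 - 65 = -69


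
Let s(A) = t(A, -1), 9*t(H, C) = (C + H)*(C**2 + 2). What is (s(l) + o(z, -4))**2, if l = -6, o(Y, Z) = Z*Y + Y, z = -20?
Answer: 29929/9 ≈ 3325.4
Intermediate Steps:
o(Y, Z) = Y + Y*Z (o(Y, Z) = Y*Z + Y = Y + Y*Z)
t(H, C) = (2 + C**2)*(C + H)/9 (t(H, C) = ((C + H)*(C**2 + 2))/9 = ((C + H)*(2 + C**2))/9 = ((2 + C**2)*(C + H))/9 = (2 + C**2)*(C + H)/9)
s(A) = -1/3 + A/3 (s(A) = (1/9)*(-1)**3 + (2/9)*(-1) + 2*A/9 + (1/9)*A*(-1)**2 = (1/9)*(-1) - 2/9 + 2*A/9 + (1/9)*A*1 = -1/9 - 2/9 + 2*A/9 + A/9 = -1/3 + A/3)
(s(l) + o(z, -4))**2 = ((-1/3 + (1/3)*(-6)) - 20*(1 - 4))**2 = ((-1/3 - 2) - 20*(-3))**2 = (-7/3 + 60)**2 = (173/3)**2 = 29929/9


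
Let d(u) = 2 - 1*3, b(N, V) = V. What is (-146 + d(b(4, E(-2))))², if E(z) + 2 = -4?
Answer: 21609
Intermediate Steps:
E(z) = -6 (E(z) = -2 - 4 = -6)
d(u) = -1 (d(u) = 2 - 3 = -1)
(-146 + d(b(4, E(-2))))² = (-146 - 1)² = (-147)² = 21609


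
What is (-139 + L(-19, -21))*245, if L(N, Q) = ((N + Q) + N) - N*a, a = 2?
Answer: -39200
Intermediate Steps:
L(N, Q) = Q (L(N, Q) = ((N + Q) + N) - N*2 = (Q + 2*N) - 2*N = Q)
(-139 + L(-19, -21))*245 = (-139 - 21)*245 = -160*245 = -39200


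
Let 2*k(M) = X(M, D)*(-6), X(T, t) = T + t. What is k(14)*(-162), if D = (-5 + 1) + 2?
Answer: 5832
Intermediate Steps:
D = -2 (D = -4 + 2 = -2)
k(M) = 6 - 3*M (k(M) = ((M - 2)*(-6))/2 = ((-2 + M)*(-6))/2 = (12 - 6*M)/2 = 6 - 3*M)
k(14)*(-162) = (6 - 3*14)*(-162) = (6 - 42)*(-162) = -36*(-162) = 5832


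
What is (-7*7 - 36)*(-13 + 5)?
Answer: 680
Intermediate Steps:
(-7*7 - 36)*(-13 + 5) = (-49 - 36)*(-8) = -85*(-8) = 680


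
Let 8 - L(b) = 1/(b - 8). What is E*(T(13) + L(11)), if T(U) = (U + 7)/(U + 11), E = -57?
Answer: -969/2 ≈ -484.50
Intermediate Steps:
T(U) = (7 + U)/(11 + U)
L(b) = 8 - 1/(-8 + b) (L(b) = 8 - 1/(b - 8) = 8 - 1/(-8 + b))
E*(T(13) + L(11)) = -57*((7 + 13)/(11 + 13) + (-65 + 8*11)/(-8 + 11)) = -57*(20/24 + (-65 + 88)/3) = -57*((1/24)*20 + (⅓)*23) = -57*(⅚ + 23/3) = -57*17/2 = -969/2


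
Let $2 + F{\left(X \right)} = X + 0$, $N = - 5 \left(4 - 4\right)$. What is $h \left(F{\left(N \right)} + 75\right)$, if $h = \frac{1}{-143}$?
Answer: $- \frac{73}{143} \approx -0.51049$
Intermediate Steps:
$N = 0$ ($N = \left(-5\right) 0 = 0$)
$F{\left(X \right)} = -2 + X$ ($F{\left(X \right)} = -2 + \left(X + 0\right) = -2 + X$)
$h = - \frac{1}{143} \approx -0.006993$
$h \left(F{\left(N \right)} + 75\right) = - \frac{\left(-2 + 0\right) + 75}{143} = - \frac{-2 + 75}{143} = \left(- \frac{1}{143}\right) 73 = - \frac{73}{143}$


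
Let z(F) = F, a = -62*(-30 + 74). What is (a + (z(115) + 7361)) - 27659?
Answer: -22911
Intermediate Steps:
a = -2728 (a = -62*44 = -2728)
(a + (z(115) + 7361)) - 27659 = (-2728 + (115 + 7361)) - 27659 = (-2728 + 7476) - 27659 = 4748 - 27659 = -22911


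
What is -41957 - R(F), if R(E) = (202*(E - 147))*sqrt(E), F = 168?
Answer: -41957 - 8484*sqrt(42) ≈ -96940.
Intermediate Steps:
R(E) = sqrt(E)*(-29694 + 202*E) (R(E) = (202*(-147 + E))*sqrt(E) = (-29694 + 202*E)*sqrt(E) = sqrt(E)*(-29694 + 202*E))
-41957 - R(F) = -41957 - 202*sqrt(168)*(-147 + 168) = -41957 - 202*2*sqrt(42)*21 = -41957 - 8484*sqrt(42)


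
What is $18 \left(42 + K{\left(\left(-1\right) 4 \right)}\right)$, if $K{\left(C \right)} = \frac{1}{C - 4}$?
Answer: $\frac{3015}{4} \approx 753.75$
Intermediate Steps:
$K{\left(C \right)} = \frac{1}{-4 + C}$
$18 \left(42 + K{\left(\left(-1\right) 4 \right)}\right) = 18 \left(42 + \frac{1}{-4 - 4}\right) = 18 \left(42 + \frac{1}{-8}\right) = 18 \left(42 - \frac{1}{8}\right) = 18 \cdot \frac{335}{8} = \frac{3015}{4}$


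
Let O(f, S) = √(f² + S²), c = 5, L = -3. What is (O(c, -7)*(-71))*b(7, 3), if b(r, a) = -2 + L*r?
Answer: 1633*√74 ≈ 14048.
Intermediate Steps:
b(r, a) = -2 - 3*r
O(f, S) = √(S² + f²)
(O(c, -7)*(-71))*b(7, 3) = (√((-7)² + 5²)*(-71))*(-2 - 3*7) = (√(49 + 25)*(-71))*(-2 - 21) = (√74*(-71))*(-23) = -71*√74*(-23) = 1633*√74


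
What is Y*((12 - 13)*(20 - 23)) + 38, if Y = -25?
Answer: -37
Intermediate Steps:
Y*((12 - 13)*(20 - 23)) + 38 = -25*(12 - 13)*(20 - 23) + 38 = -(-25)*(-3) + 38 = -25*3 + 38 = -75 + 38 = -37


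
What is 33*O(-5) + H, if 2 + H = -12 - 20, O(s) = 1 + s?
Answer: -166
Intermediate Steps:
H = -34 (H = -2 + (-12 - 20) = -2 - 32 = -34)
33*O(-5) + H = 33*(1 - 5) - 34 = 33*(-4) - 34 = -132 - 34 = -166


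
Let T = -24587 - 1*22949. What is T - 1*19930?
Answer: -67466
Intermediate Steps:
T = -47536 (T = -24587 - 22949 = -47536)
T - 1*19930 = -47536 - 1*19930 = -47536 - 19930 = -67466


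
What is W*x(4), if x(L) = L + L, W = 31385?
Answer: 251080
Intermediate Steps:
x(L) = 2*L
W*x(4) = 31385*(2*4) = 31385*8 = 251080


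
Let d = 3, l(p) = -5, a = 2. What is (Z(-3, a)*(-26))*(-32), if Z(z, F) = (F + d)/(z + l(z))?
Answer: -520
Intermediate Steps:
Z(z, F) = (3 + F)/(-5 + z) (Z(z, F) = (F + 3)/(z - 5) = (3 + F)/(-5 + z))
(Z(-3, a)*(-26))*(-32) = (((3 + 2)/(-5 - 3))*(-26))*(-32) = ((5/(-8))*(-26))*(-32) = (-⅛*5*(-26))*(-32) = -5/8*(-26)*(-32) = (65/4)*(-32) = -520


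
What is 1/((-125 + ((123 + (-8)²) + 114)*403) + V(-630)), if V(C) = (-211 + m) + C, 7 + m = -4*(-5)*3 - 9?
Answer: 1/120381 ≈ 8.3070e-6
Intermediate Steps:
m = 44 (m = -7 + (-4*(-5)*3 - 9) = -7 + (20*3 - 9) = -7 + (60 - 9) = -7 + 51 = 44)
V(C) = -167 + C (V(C) = (-211 + 44) + C = -167 + C)
1/((-125 + ((123 + (-8)²) + 114)*403) + V(-630)) = 1/((-125 + ((123 + (-8)²) + 114)*403) + (-167 - 630)) = 1/((-125 + ((123 + 64) + 114)*403) - 797) = 1/((-125 + (187 + 114)*403) - 797) = 1/((-125 + 301*403) - 797) = 1/((-125 + 121303) - 797) = 1/(121178 - 797) = 1/120381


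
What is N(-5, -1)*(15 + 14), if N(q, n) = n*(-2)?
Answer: 58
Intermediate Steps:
N(q, n) = -2*n
N(-5, -1)*(15 + 14) = (-2*(-1))*(15 + 14) = 2*29 = 58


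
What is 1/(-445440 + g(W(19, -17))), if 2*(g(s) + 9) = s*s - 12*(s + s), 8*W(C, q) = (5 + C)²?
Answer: -1/443721 ≈ -2.2537e-6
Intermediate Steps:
W(C, q) = (5 + C)²/8
g(s) = -9 + s²/2 - 12*s (g(s) = -9 + (s*s - 12*(s + s))/2 = -9 + (s² - 24*s)/2 = -9 + (s²/2 - 12*s) = -9 + s²/2 - 12*s)
1/(-445440 + g(W(19, -17))) = 1/(-445440 + (-9 + ((5 + 19)²/8)²/2 - 3*(5 + 19)²/2)) = 1/(-445440 + (-9 + ((⅛)*24²)²/2 - 3*24²/2)) = 1/(-445440 + (-9 + ((⅛)*576)²/2 - 3*576/2)) = 1/(-445440 + (-9 + (½)*72² - 12*72)) = 1/(-445440 + (-9 + (½)*5184 - 864)) = 1/(-445440 + (-9 + 2592 - 864)) = 1/(-445440 + 1719) = 1/(-443721) = -1/443721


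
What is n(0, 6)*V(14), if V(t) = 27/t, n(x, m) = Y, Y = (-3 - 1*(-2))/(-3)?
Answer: 9/14 ≈ 0.64286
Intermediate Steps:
Y = ⅓ (Y = (-3 + 2)*(-⅓) = -1*(-⅓) = ⅓ ≈ 0.33333)
n(x, m) = ⅓
n(0, 6)*V(14) = (27/14)/3 = (27*(1/14))/3 = (⅓)*(27/14) = 9/14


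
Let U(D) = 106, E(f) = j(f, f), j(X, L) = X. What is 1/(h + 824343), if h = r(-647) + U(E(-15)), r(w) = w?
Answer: 1/823802 ≈ 1.2139e-6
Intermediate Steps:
E(f) = f
h = -541 (h = -647 + 106 = -541)
1/(h + 824343) = 1/(-541 + 824343) = 1/823802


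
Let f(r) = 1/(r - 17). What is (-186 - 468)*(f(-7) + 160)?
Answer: -418451/4 ≈ -1.0461e+5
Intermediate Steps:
f(r) = 1/(-17 + r)
(-186 - 468)*(f(-7) + 160) = (-186 - 468)*(1/(-17 - 7) + 160) = -654*(1/(-24) + 160) = -654*(-1/24 + 160) = -654*3839/24 = -418451/4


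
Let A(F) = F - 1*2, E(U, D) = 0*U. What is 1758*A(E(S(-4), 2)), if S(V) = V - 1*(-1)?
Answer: -3516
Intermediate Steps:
S(V) = 1 + V (S(V) = V + 1 = 1 + V)
E(U, D) = 0
A(F) = -2 + F (A(F) = F - 2 = -2 + F)
1758*A(E(S(-4), 2)) = 1758*(-2 + 0) = 1758*(-2) = -3516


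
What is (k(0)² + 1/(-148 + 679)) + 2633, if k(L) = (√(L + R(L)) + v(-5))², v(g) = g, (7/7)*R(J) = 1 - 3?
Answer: 1572823/531 - 460*I*√2 ≈ 2962.0 - 650.54*I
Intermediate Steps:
R(J) = -2 (R(J) = 1 - 3 = -2)
k(L) = (-5 + √(-2 + L))² (k(L) = (√(L - 2) - 5)² = (√(-2 + L) - 5)² = (-5 + √(-2 + L))²)
(k(0)² + 1/(-148 + 679)) + 2633 = (((-5 + √(-2 + 0))²)² + 1/(-148 + 679)) + 2633 = (((-5 + √(-2))²)² + 1/531) + 2633 = (((-5 + I*√2)²)² + 1/531) + 2633 = ((-5 + I*√2)⁴ + 1/531) + 2633 = (1/531 + (-5 + I*√2)⁴) + 2633 = 1398124/531 + (-5 + I*√2)⁴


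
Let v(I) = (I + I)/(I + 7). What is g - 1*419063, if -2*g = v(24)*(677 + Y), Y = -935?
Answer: -12984761/31 ≈ -4.1886e+5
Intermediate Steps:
v(I) = 2*I/(7 + I) (v(I) = (2*I)/(7 + I) = 2*I/(7 + I))
g = 6192/31 (g = -2*24/(7 + 24)*(677 - 935)/2 = -2*24/31*(-258)/2 = -2*24*(1/31)*(-258)/2 = -24*(-258)/31 = -½*(-12384/31) = 6192/31 ≈ 199.74)
g - 1*419063 = 6192/31 - 1*419063 = 6192/31 - 419063 = -12984761/31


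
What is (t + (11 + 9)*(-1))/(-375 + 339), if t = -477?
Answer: 497/36 ≈ 13.806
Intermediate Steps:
(t + (11 + 9)*(-1))/(-375 + 339) = (-477 + (11 + 9)*(-1))/(-375 + 339) = (-477 + 20*(-1))/(-36) = (-477 - 20)*(-1/36) = -497*(-1/36) = 497/36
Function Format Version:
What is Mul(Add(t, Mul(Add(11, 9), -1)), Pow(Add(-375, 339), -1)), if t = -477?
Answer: Rational(497, 36) ≈ 13.806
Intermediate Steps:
Mul(Add(t, Mul(Add(11, 9), -1)), Pow(Add(-375, 339), -1)) = Mul(Add(-477, Mul(Add(11, 9), -1)), Pow(Add(-375, 339), -1)) = Mul(Add(-477, Mul(20, -1)), Pow(-36, -1)) = Mul(Add(-477, -20), Rational(-1, 36)) = Mul(-497, Rational(-1, 36)) = Rational(497, 36)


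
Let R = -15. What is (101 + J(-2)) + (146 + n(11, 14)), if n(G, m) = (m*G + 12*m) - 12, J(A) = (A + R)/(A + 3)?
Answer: 540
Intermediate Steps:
J(A) = (-15 + A)/(3 + A) (J(A) = (A - 15)/(A + 3) = (-15 + A)/(3 + A))
n(G, m) = -12 + 12*m + G*m (n(G, m) = (G*m + 12*m) - 12 = (12*m + G*m) - 12 = -12 + 12*m + G*m)
(101 + J(-2)) + (146 + n(11, 14)) = (101 + (-15 - 2)/(3 - 2)) + (146 + (-12 + 12*14 + 11*14)) = (101 - 17/1) + (146 + (-12 + 168 + 154)) = (101 + 1*(-17)) + (146 + 310) = (101 - 17) + 456 = 84 + 456 = 540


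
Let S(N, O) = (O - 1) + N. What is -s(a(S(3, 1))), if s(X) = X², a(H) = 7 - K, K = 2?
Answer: -25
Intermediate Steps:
S(N, O) = -1 + N + O (S(N, O) = (-1 + O) + N = -1 + N + O)
a(H) = 5 (a(H) = 7 - 1*2 = 7 - 2 = 5)
-s(a(S(3, 1))) = -1*5² = -1*25 = -25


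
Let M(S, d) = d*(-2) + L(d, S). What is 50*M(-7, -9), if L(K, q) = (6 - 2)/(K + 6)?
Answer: 2500/3 ≈ 833.33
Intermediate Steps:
L(K, q) = 4/(6 + K)
M(S, d) = -2*d + 4/(6 + d) (M(S, d) = d*(-2) + 4/(6 + d) = -2*d + 4/(6 + d))
50*M(-7, -9) = 50*(2*(2 - 1*(-9)*(6 - 9))/(6 - 9)) = 50*(2*(2 - 1*(-9)*(-3))/(-3)) = 50*(2*(-1/3)*(2 - 27)) = 50*(2*(-1/3)*(-25)) = 50*(50/3) = 2500/3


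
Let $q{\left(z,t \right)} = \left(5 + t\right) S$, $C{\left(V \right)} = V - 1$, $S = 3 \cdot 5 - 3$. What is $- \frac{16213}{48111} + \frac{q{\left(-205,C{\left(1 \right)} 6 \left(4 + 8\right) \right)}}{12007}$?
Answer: $- \frac{191782831}{577668777} \approx -0.33199$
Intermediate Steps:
$S = 12$ ($S = 15 - 3 = 12$)
$C{\left(V \right)} = -1 + V$
$q{\left(z,t \right)} = 60 + 12 t$ ($q{\left(z,t \right)} = \left(5 + t\right) 12 = 60 + 12 t$)
$- \frac{16213}{48111} + \frac{q{\left(-205,C{\left(1 \right)} 6 \left(4 + 8\right) \right)}}{12007} = - \frac{16213}{48111} + \frac{60 + 12 \left(-1 + 1\right) 6 \left(4 + 8\right)}{12007} = \left(-16213\right) \frac{1}{48111} + \left(60 + 12 \cdot 0 \cdot 6 \cdot 12\right) \frac{1}{12007} = - \frac{16213}{48111} + \left(60 + 12 \cdot 0 \cdot 12\right) \frac{1}{12007} = - \frac{16213}{48111} + \left(60 + 12 \cdot 0\right) \frac{1}{12007} = - \frac{16213}{48111} + \left(60 + 0\right) \frac{1}{12007} = - \frac{16213}{48111} + 60 \cdot \frac{1}{12007} = - \frac{16213}{48111} + \frac{60}{12007} = - \frac{191782831}{577668777}$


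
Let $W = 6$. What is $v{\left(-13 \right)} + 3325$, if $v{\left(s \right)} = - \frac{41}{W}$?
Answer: $\frac{19909}{6} \approx 3318.2$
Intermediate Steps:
$v{\left(s \right)} = - \frac{41}{6}$
$v{\left(-13 \right)} + 3325 = - \frac{41}{6} + 3325 = \frac{19909}{6}$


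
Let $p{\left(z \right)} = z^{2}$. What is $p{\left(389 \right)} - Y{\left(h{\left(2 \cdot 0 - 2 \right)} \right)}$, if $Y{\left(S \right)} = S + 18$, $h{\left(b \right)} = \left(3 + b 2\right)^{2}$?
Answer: $151302$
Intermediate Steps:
$h{\left(b \right)} = \left(3 + 2 b\right)^{2}$
$Y{\left(S \right)} = 18 + S$
$p{\left(389 \right)} - Y{\left(h{\left(2 \cdot 0 - 2 \right)} \right)} = 389^{2} - \left(18 + \left(3 + 2 \left(2 \cdot 0 - 2\right)\right)^{2}\right) = 151321 - \left(18 + \left(3 + 2 \left(0 - 2\right)\right)^{2}\right) = 151321 - \left(18 + \left(3 + 2 \left(-2\right)\right)^{2}\right) = 151321 - \left(18 + \left(3 - 4\right)^{2}\right) = 151321 - \left(18 + \left(-1\right)^{2}\right) = 151321 - \left(18 + 1\right) = 151321 - 19 = 151302$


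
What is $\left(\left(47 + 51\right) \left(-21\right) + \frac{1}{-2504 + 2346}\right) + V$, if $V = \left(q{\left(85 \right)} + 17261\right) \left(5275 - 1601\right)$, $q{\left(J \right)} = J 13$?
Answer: $\frac{10660990907}{158} \approx 6.7475 \cdot 10^{7}$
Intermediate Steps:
$q{\left(J \right)} = 13 J$
$V = 67476684$ ($V = \left(13 \cdot 85 + 17261\right) \left(5275 - 1601\right) = \left(1105 + 17261\right) \left(5275 - 1601\right) = 18366 \cdot 3674 = 67476684$)
$\left(\left(47 + 51\right) \left(-21\right) + \frac{1}{-2504 + 2346}\right) + V = \left(\left(47 + 51\right) \left(-21\right) + \frac{1}{-2504 + 2346}\right) + 67476684 = \left(98 \left(-21\right) + \frac{1}{-158}\right) + 67476684 = \left(-2058 - \frac{1}{158}\right) + 67476684 = - \frac{325165}{158} + 67476684 = \frac{10660990907}{158}$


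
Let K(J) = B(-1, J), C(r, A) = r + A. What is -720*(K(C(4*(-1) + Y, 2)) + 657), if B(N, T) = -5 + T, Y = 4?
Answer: -470880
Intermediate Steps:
C(r, A) = A + r
K(J) = -5 + J
-720*(K(C(4*(-1) + Y, 2)) + 657) = -720*((-5 + (2 + (4*(-1) + 4))) + 657) = -720*((-5 + (2 + (-4 + 4))) + 657) = -720*((-5 + (2 + 0)) + 657) = -720*((-5 + 2) + 657) = -720*(-3 + 657) = -720*654 = -470880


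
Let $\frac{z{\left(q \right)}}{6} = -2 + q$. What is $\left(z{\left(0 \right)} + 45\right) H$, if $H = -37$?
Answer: $-1221$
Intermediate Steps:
$z{\left(q \right)} = -12 + 6 q$ ($z{\left(q \right)} = 6 \left(-2 + q\right) = -12 + 6 q$)
$\left(z{\left(0 \right)} + 45\right) H = \left(\left(-12 + 6 \cdot 0\right) + 45\right) \left(-37\right) = \left(\left(-12 + 0\right) + 45\right) \left(-37\right) = \left(-12 + 45\right) \left(-37\right) = 33 \left(-37\right) = -1221$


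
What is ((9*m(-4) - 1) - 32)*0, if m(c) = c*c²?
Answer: 0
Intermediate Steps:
m(c) = c³
((9*m(-4) - 1) - 32)*0 = ((9*(-4)³ - 1) - 32)*0 = ((9*(-64) - 1) - 32)*0 = ((-576 - 1) - 32)*0 = (-577 - 32)*0 = -609*0 = 0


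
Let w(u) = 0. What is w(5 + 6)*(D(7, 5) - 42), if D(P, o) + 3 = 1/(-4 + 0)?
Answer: 0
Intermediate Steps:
D(P, o) = -13/4 (D(P, o) = -3 + 1/(-4 + 0) = -3 + 1/(-4) = -3 - ¼ = -13/4)
w(5 + 6)*(D(7, 5) - 42) = 0*(-13/4 - 42) = 0*(-181/4) = 0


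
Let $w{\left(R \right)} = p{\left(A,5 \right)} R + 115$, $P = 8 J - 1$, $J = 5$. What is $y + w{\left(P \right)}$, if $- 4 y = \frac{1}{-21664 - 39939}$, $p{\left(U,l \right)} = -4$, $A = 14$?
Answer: $- \frac{10102891}{246412} \approx -41.0$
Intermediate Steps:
$y = \frac{1}{246412}$ ($y = - \frac{1}{4 \left(-21664 - 39939\right)} = - \frac{1}{4 \left(-61603\right)} = \left(- \frac{1}{4}\right) \left(- \frac{1}{61603}\right) = \frac{1}{246412} \approx 4.0582 \cdot 10^{-6}$)
$P = 39$ ($P = 8 \cdot 5 - 1 = 40 - 1 = 39$)
$w{\left(R \right)} = 115 - 4 R$ ($w{\left(R \right)} = - 4 R + 115 = 115 - 4 R$)
$y + w{\left(P \right)} = \frac{1}{246412} + \left(115 - 156\right) = \frac{1}{246412} - 41 = - \frac{10102891}{246412}$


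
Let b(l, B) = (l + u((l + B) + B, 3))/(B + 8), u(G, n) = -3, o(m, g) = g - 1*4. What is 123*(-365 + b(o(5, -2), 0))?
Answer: -360267/8 ≈ -45033.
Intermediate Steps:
o(m, g) = -4 + g (o(m, g) = g - 4 = -4 + g)
b(l, B) = (-3 + l)/(8 + B) (b(l, B) = (l - 3)/(B + 8) = (-3 + l)/(8 + B))
123*(-365 + b(o(5, -2), 0)) = 123*(-365 + (-3 + (-4 - 2))/(8 + 0)) = 123*(-365 + (-3 - 6)/8) = 123*(-365 + (⅛)*(-9)) = 123*(-365 - 9/8) = 123*(-2929/8) = -360267/8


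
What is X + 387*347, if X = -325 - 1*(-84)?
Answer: 134048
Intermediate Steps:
X = -241 (X = -325 + 84 = -241)
X + 387*347 = -241 + 387*347 = -241 + 134289 = 134048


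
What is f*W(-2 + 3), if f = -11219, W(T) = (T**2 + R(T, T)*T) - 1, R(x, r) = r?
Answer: -11219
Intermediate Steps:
W(T) = -1 + 2*T**2 (W(T) = (T**2 + T*T) - 1 = (T**2 + T**2) - 1 = 2*T**2 - 1 = -1 + 2*T**2)
f*W(-2 + 3) = -11219*(-1 + 2*(-2 + 3)**2) = -11219*(-1 + 2*1**2) = -11219*(-1 + 2*1) = -11219*(-1 + 2) = -11219*1 = -11219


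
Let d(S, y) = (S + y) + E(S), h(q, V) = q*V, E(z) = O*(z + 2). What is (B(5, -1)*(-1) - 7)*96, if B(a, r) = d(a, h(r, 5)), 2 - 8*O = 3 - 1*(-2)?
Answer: -420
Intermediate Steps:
O = -3/8 (O = ¼ - (3 - 1*(-2))/8 = ¼ - (3 + 2)/8 = ¼ - ⅛*5 = ¼ - 5/8 = -3/8 ≈ -0.37500)
E(z) = -¾ - 3*z/8 (E(z) = -3*(z + 2)/8 = -3*(2 + z)/8 = -¾ - 3*z/8)
h(q, V) = V*q
d(S, y) = -¾ + y + 5*S/8 (d(S, y) = (S + y) + (-¾ - 3*S/8) = -¾ + y + 5*S/8)
B(a, r) = -¾ + 5*r + 5*a/8
(B(5, -1)*(-1) - 7)*96 = ((-¾ + 5*(-1) + (5/8)*5)*(-1) - 7)*96 = ((-¾ - 5 + 25/8)*(-1) - 7)*96 = (-21/8*(-1) - 7)*96 = (21/8 - 7)*96 = -35/8*96 = -420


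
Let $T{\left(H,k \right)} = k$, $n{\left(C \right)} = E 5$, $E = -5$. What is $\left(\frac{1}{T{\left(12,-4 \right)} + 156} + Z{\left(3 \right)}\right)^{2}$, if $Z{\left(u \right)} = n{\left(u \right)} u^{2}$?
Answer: $\frac{1169571601}{23104} \approx 50622.0$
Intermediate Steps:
$n{\left(C \right)} = -25$ ($n{\left(C \right)} = \left(-5\right) 5 = -25$)
$Z{\left(u \right)} = - 25 u^{2}$
$\left(\frac{1}{T{\left(12,-4 \right)} + 156} + Z{\left(3 \right)}\right)^{2} = \left(\frac{1}{-4 + 156} - 25 \cdot 3^{2}\right)^{2} = \left(\frac{1}{152} - 225\right)^{2} = \left(- \frac{34199}{152}\right)^{2} = \frac{1169571601}{23104}$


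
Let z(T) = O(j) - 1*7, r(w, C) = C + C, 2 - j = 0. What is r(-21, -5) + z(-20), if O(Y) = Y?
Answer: -15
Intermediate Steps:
j = 2 (j = 2 - 1*0 = 2 + 0 = 2)
r(w, C) = 2*C
z(T) = -5 (z(T) = 2 - 1*7 = 2 - 7 = -5)
r(-21, -5) + z(-20) = 2*(-5) - 5 = -10 - 5 = -15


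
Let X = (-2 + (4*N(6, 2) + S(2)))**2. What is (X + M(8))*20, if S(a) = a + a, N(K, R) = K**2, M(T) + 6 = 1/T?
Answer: 852405/2 ≈ 4.2620e+5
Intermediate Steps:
M(T) = -6 + 1/T
S(a) = 2*a
X = 21316 (X = (-2 + (4*6**2 + 2*2))**2 = (-2 + (4*36 + 4))**2 = (-2 + (144 + 4))**2 = (-2 + 148)**2 = 146**2 = 21316)
(X + M(8))*20 = (21316 + (-6 + 1/8))*20 = (21316 - 47/8)*20 = (170481/8)*20 = 852405/2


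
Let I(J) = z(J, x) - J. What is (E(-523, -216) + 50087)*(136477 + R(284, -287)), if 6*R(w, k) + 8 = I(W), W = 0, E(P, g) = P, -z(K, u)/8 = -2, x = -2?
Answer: 20293236340/3 ≈ 6.7644e+9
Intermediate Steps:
z(K, u) = 16 (z(K, u) = -8*(-2) = 16)
I(J) = 16 - J
R(w, k) = 4/3 (R(w, k) = -4/3 + (16 - 1*0)/6 = -4/3 + (16 + 0)/6 = -4/3 + (⅙)*16 = -4/3 + 8/3 = 4/3)
(E(-523, -216) + 50087)*(136477 + R(284, -287)) = (-523 + 50087)*(136477 + 4/3) = 49564*(409435/3) = 20293236340/3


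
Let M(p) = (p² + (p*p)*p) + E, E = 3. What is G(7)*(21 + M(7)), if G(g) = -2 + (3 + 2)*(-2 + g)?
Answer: 9568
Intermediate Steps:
M(p) = 3 + p² + p³ (M(p) = (p² + (p*p)*p) + 3 = (p² + p²*p) + 3 = (p² + p³) + 3 = 3 + p² + p³)
G(g) = -12 + 5*g (G(g) = -2 + 5*(-2 + g) = -2 + (-10 + 5*g) = -12 + 5*g)
G(7)*(21 + M(7)) = (-12 + 5*7)*(21 + (3 + 7² + 7³)) = (-12 + 35)*(21 + (3 + 49 + 343)) = 23*(21 + 395) = 23*416 = 9568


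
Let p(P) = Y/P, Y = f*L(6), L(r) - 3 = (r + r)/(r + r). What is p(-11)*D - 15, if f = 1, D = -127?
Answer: 343/11 ≈ 31.182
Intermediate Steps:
L(r) = 4 (L(r) = 3 + (r + r)/(r + r) = 3 + (2*r)/((2*r)) = 3 + (2*r)*(1/(2*r)) = 3 + 1 = 4)
Y = 4 (Y = 1*4 = 4)
p(P) = 4/P
p(-11)*D - 15 = (4/(-11))*(-127) - 15 = (4*(-1/11))*(-127) - 15 = -4/11*(-127) - 15 = 508/11 - 15 = 343/11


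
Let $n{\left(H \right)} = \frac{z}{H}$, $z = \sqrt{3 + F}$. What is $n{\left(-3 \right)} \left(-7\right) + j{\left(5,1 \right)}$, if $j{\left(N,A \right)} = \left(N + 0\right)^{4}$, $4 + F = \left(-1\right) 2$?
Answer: $625 + \frac{7 i \sqrt{3}}{3} \approx 625.0 + 4.0415 i$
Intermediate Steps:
$F = -6$ ($F = -4 - 2 = -6$)
$j{\left(N,A \right)} = N^{4}$
$z = i \sqrt{3}$ ($z = \sqrt{3 - 6} = \sqrt{-3} = i \sqrt{3} \approx 1.732 i$)
$n{\left(H \right)} = \frac{i \sqrt{3}}{H}$
$n{\left(-3 \right)} \left(-7\right) + j{\left(5,1 \right)} = \frac{i \sqrt{3}}{-3} \left(-7\right) + 5^{4} = i \sqrt{3} \left(- \frac{1}{3}\right) \left(-7\right) + 625 = - \frac{i \sqrt{3}}{3} \left(-7\right) + 625 = \frac{7 i \sqrt{3}}{3} + 625 = 625 + \frac{7 i \sqrt{3}}{3}$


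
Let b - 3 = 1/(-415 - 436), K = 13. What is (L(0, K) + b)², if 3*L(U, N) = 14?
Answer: 382984900/6517809 ≈ 58.760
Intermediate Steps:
L(U, N) = 14/3 (L(U, N) = (⅓)*14 = 14/3)
b = 2552/851 (b = 3 + 1/(-415 - 436) = 3 + 1/(-851) = 3 - 1/851 = 2552/851 ≈ 2.9988)
(L(0, K) + b)² = (14/3 + 2552/851)² = (19570/2553)² = 382984900/6517809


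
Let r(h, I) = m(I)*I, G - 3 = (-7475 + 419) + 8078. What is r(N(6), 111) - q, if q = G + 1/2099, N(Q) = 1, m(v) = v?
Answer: 23710303/2099 ≈ 11296.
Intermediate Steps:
G = 1025 (G = 3 + ((-7475 + 419) + 8078) = 3 + (-7056 + 8078) = 3 + 1022 = 1025)
r(h, I) = I² (r(h, I) = I*I = I²)
q = 2151476/2099 (q = 1025 + 1/2099 = 2151476/2099 ≈ 1025.0)
r(N(6), 111) - q = 111² - 1*2151476/2099 = 12321 - 2151476/2099 = 23710303/2099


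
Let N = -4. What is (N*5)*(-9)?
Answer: 180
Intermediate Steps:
(N*5)*(-9) = -4*5*(-9) = -20*(-9) = 180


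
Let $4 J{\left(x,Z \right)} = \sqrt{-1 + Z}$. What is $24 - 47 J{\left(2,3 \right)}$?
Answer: $24 - \frac{47 \sqrt{2}}{4} \approx 7.383$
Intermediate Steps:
$J{\left(x,Z \right)} = \frac{\sqrt{-1 + Z}}{4}$
$24 - 47 J{\left(2,3 \right)} = 24 - 47 \frac{\sqrt{-1 + 3}}{4} = 24 - 47 \frac{\sqrt{2}}{4} = 24 - \frac{47 \sqrt{2}}{4}$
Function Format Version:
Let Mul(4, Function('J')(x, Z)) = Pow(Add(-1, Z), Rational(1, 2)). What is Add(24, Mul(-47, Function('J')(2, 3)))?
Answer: Add(24, Mul(Rational(-47, 4), Pow(2, Rational(1, 2)))) ≈ 7.3830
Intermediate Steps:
Function('J')(x, Z) = Mul(Rational(1, 4), Pow(Add(-1, Z), Rational(1, 2)))
Add(24, Mul(-47, Function('J')(2, 3))) = Add(24, Mul(-47, Mul(Rational(1, 4), Pow(Add(-1, 3), Rational(1, 2))))) = Add(24, Mul(-47, Mul(Rational(1, 4), Pow(2, Rational(1, 2))))) = Add(24, Mul(Rational(-47, 4), Pow(2, Rational(1, 2))))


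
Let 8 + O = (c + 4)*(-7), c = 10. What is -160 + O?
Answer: -266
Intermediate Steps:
O = -106 (O = -8 + (10 + 4)*(-7) = -8 + 14*(-7) = -8 - 98 = -106)
-160 + O = -160 - 106 = -266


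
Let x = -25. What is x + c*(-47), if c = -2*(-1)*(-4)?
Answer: 351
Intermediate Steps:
c = -8 (c = 2*(-4) = -8)
x + c*(-47) = -25 - 8*(-47) = -25 + 376 = 351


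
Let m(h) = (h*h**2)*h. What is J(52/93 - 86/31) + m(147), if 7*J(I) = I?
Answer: 303983721325/651 ≈ 4.6695e+8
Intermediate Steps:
J(I) = I/7
m(h) = h**4 (m(h) = h**3*h = h**4)
J(52/93 - 86/31) + m(147) = (52/93 - 86/31)/7 + 147**4 = (52*(1/93) - 86*1/31)/7 + 466948881 = (52/93 - 86/31)/7 + 466948881 = (1/7)*(-206/93) + 466948881 = -206/651 + 466948881 = 303983721325/651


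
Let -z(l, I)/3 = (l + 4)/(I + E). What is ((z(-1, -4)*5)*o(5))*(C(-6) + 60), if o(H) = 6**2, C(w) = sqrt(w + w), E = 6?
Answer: -48600 - 1620*I*sqrt(3) ≈ -48600.0 - 2805.9*I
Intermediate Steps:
C(w) = sqrt(2)*sqrt(w) (C(w) = sqrt(2*w) = sqrt(2)*sqrt(w))
z(l, I) = -3*(4 + l)/(6 + I) (z(l, I) = -3*(l + 4)/(I + 6) = -3*(4 + l)/(6 + I))
o(H) = 36
((z(-1, -4)*5)*o(5))*(C(-6) + 60) = (((3*(-4 - 1*(-1))/(6 - 4))*5)*36)*(sqrt(2)*sqrt(-6) + 60) = (((3*(-4 + 1)/2)*5)*36)*(sqrt(2)*(I*sqrt(6)) + 60) = (((3*(1/2)*(-3))*5)*36)*(2*I*sqrt(3) + 60) = (-9/2*5*36)*(60 + 2*I*sqrt(3)) = (-45/2*36)*(60 + 2*I*sqrt(3)) = -810*(60 + 2*I*sqrt(3)) = -48600 - 1620*I*sqrt(3)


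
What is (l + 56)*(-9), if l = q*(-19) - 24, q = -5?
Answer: -1143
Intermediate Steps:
l = 71 (l = -5*(-19) - 24 = 95 - 24 = 71)
(l + 56)*(-9) = (71 + 56)*(-9) = 127*(-9) = -1143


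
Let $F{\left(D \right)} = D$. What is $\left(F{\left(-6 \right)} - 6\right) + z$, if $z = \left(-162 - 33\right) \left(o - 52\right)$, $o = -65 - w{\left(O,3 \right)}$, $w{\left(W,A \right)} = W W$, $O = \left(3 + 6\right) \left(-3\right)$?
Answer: $164958$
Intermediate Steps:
$O = -27$ ($O = 9 \left(-3\right) = -27$)
$w{\left(W,A \right)} = W^{2}$
$o = -794$ ($o = -65 - \left(-27\right)^{2} = -65 - 729 = -794$)
$z = 164970$ ($z = \left(-162 - 33\right) \left(-794 - 52\right) = \left(-195\right) \left(-846\right) = 164970$)
$\left(F{\left(-6 \right)} - 6\right) + z = \left(-6 - 6\right) + 164970 = -12 + 164970 = 164958$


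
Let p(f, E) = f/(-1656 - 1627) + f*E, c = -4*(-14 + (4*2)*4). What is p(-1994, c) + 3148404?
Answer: 10807546070/3283 ≈ 3.2920e+6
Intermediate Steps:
c = -72 (c = -4*(-14 + 8*4) = -4*(-14 + 32) = -4*18 = -72)
p(f, E) = -f/3283 + E*f (p(f, E) = f/(-3283) + E*f = -f/3283 + E*f)
p(-1994, c) + 3148404 = -1994*(-1/3283 - 72) + 3148404 = -1994*(-236377/3283) + 3148404 = 471335738/3283 + 3148404 = 10807546070/3283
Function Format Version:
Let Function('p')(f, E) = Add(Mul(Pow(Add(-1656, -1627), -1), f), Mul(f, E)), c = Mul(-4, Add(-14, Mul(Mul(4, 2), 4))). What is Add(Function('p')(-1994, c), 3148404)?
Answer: Rational(10807546070, 3283) ≈ 3.2920e+6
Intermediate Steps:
c = -72 (c = Mul(-4, Add(-14, Mul(8, 4))) = Mul(-4, Add(-14, 32)) = Mul(-4, 18) = -72)
Function('p')(f, E) = Add(Mul(Rational(-1, 3283), f), Mul(E, f)) (Function('p')(f, E) = Add(Mul(Pow(-3283, -1), f), Mul(E, f)) = Add(Mul(Rational(-1, 3283), f), Mul(E, f)))
Add(Function('p')(-1994, c), 3148404) = Add(Mul(-1994, Add(Rational(-1, 3283), -72)), 3148404) = Add(Mul(-1994, Rational(-236377, 3283)), 3148404) = Add(Rational(471335738, 3283), 3148404) = Rational(10807546070, 3283)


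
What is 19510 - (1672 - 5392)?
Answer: 23230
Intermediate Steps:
19510 - (1672 - 5392) = 19510 - 1*(-3720) = 19510 + 3720 = 23230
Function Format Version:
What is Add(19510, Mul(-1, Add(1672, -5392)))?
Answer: 23230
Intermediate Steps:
Add(19510, Mul(-1, Add(1672, -5392))) = Add(19510, Mul(-1, -3720)) = Add(19510, 3720) = 23230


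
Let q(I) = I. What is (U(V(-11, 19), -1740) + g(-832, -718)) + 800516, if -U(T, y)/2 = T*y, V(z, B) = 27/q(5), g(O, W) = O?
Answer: 818476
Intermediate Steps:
V(z, B) = 27/5
U(T, y) = -2*T*y
(U(V(-11, 19), -1740) + g(-832, -718)) + 800516 = (-2*27/5*(-1740) - 832) + 800516 = (18792 - 832) + 800516 = 17960 + 800516 = 818476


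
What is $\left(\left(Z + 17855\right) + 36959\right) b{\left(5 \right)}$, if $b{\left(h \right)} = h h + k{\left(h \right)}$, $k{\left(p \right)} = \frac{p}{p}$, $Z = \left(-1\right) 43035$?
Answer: $306254$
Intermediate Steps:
$Z = -43035$
$k{\left(p \right)} = 1$
$b{\left(h \right)} = 1 + h^{2}$ ($b{\left(h \right)} = h h + 1 = h^{2} + 1 = 1 + h^{2}$)
$\left(\left(Z + 17855\right) + 36959\right) b{\left(5 \right)} = \left(\left(-43035 + 17855\right) + 36959\right) \left(1 + 5^{2}\right) = \left(-25180 + 36959\right) \left(1 + 25\right) = 11779 \cdot 26 = 306254$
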